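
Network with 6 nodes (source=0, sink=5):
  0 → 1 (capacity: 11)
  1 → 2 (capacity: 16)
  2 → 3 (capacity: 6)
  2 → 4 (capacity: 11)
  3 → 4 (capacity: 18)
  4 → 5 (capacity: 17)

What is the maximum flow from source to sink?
Maximum flow = 11

Max flow: 11

Flow assignment:
  0 → 1: 11/11
  1 → 2: 11/16
  2 → 4: 11/11
  4 → 5: 11/17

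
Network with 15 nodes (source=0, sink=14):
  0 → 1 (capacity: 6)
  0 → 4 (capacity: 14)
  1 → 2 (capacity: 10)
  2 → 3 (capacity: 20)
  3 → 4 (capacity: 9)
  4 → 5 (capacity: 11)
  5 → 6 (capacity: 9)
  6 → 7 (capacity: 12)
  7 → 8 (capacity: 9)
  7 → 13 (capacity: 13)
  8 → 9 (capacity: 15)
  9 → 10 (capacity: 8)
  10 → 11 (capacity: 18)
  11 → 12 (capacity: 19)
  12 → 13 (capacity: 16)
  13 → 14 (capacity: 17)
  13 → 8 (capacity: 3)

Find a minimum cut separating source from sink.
Min cut value = 9, edges: (5,6)

Min cut value: 9
Partition: S = [0, 1, 2, 3, 4, 5], T = [6, 7, 8, 9, 10, 11, 12, 13, 14]
Cut edges: (5,6)

By max-flow min-cut theorem, max flow = min cut = 9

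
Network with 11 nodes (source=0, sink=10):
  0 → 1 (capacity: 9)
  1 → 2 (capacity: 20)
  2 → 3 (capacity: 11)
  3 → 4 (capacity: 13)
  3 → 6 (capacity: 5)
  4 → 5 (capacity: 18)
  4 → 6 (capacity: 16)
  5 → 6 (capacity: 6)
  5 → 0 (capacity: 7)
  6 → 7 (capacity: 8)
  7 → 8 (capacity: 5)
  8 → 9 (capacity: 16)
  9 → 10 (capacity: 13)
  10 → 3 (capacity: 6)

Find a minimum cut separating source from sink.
Min cut value = 5, edges: (7,8)

Min cut value: 5
Partition: S = [0, 1, 2, 3, 4, 5, 6, 7], T = [8, 9, 10]
Cut edges: (7,8)

By max-flow min-cut theorem, max flow = min cut = 5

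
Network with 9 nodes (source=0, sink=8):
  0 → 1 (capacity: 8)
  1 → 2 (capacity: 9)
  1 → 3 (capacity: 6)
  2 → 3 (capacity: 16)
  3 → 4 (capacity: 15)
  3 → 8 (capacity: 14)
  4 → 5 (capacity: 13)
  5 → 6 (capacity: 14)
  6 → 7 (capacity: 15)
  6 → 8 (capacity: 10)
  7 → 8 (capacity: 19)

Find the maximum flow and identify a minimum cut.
Max flow = 8, Min cut edges: (0,1)

Maximum flow: 8
Minimum cut: (0,1)
Partition: S = [0], T = [1, 2, 3, 4, 5, 6, 7, 8]

Max-flow min-cut theorem verified: both equal 8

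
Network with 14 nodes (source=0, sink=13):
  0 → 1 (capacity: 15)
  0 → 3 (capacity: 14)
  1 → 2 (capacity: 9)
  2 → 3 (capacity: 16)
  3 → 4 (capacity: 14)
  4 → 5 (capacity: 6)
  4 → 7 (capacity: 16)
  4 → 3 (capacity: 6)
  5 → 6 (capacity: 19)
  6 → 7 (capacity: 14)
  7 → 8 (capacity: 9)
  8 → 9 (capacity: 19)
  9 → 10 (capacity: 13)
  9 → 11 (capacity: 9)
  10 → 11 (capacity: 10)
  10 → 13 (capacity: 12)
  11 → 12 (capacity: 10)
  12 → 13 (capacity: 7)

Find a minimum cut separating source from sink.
Min cut value = 9, edges: (7,8)

Min cut value: 9
Partition: S = [0, 1, 2, 3, 4, 5, 6, 7], T = [8, 9, 10, 11, 12, 13]
Cut edges: (7,8)

By max-flow min-cut theorem, max flow = min cut = 9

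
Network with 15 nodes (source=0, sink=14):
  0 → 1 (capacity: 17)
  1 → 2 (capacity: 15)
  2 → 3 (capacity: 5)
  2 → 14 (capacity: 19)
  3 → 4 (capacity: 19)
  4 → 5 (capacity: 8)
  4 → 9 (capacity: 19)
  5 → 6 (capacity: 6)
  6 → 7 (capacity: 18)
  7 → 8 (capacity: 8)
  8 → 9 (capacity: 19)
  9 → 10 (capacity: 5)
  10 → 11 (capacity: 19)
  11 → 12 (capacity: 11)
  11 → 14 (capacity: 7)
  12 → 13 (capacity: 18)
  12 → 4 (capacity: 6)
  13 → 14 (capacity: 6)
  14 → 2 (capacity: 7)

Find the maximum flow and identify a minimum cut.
Max flow = 15, Min cut edges: (1,2)

Maximum flow: 15
Minimum cut: (1,2)
Partition: S = [0, 1], T = [2, 3, 4, 5, 6, 7, 8, 9, 10, 11, 12, 13, 14]

Max-flow min-cut theorem verified: both equal 15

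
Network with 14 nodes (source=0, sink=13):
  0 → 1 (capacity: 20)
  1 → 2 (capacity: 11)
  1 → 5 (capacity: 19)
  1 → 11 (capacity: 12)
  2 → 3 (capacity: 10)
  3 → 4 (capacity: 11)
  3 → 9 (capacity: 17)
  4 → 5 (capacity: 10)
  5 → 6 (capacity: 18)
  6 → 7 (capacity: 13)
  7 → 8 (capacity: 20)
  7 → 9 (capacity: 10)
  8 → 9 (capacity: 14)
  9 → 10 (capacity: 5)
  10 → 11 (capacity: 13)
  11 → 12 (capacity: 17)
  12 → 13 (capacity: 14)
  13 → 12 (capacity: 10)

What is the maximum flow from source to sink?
Maximum flow = 14

Max flow: 14

Flow assignment:
  0 → 1: 14/20
  1 → 2: 5/11
  1 → 11: 9/12
  2 → 3: 5/10
  3 → 9: 5/17
  9 → 10: 5/5
  10 → 11: 5/13
  11 → 12: 14/17
  12 → 13: 14/14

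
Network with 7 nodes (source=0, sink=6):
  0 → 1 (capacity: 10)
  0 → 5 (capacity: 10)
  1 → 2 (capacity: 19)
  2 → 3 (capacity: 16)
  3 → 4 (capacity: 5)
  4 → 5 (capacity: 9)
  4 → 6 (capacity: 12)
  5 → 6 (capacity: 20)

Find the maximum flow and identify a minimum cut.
Max flow = 15, Min cut edges: (0,5), (3,4)

Maximum flow: 15
Minimum cut: (0,5), (3,4)
Partition: S = [0, 1, 2, 3], T = [4, 5, 6]

Max-flow min-cut theorem verified: both equal 15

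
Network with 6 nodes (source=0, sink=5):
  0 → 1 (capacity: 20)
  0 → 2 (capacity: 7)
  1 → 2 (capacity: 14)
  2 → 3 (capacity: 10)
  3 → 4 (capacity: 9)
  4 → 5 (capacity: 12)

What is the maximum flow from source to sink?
Maximum flow = 9

Max flow: 9

Flow assignment:
  0 → 1: 9/20
  1 → 2: 9/14
  2 → 3: 9/10
  3 → 4: 9/9
  4 → 5: 9/12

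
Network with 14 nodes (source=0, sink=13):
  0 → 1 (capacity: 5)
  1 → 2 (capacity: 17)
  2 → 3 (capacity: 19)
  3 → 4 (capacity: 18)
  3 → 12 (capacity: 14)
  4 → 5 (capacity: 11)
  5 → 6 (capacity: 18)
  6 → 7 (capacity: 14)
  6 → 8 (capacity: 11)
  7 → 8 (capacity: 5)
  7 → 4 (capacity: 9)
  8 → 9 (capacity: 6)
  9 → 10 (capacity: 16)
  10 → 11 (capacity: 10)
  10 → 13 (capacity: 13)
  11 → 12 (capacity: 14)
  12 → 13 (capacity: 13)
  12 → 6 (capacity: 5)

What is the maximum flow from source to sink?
Maximum flow = 5

Max flow: 5

Flow assignment:
  0 → 1: 5/5
  1 → 2: 5/17
  2 → 3: 5/19
  3 → 12: 5/14
  12 → 13: 5/13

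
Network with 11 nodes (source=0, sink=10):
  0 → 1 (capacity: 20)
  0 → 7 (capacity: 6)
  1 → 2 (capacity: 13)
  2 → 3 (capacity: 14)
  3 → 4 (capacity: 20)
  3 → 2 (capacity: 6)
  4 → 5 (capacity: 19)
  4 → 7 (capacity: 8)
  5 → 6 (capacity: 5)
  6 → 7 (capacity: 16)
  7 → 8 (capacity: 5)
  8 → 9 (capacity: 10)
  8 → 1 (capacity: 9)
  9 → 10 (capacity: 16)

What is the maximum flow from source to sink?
Maximum flow = 5

Max flow: 5

Flow assignment:
  0 → 1: 5/20
  1 → 2: 5/13
  2 → 3: 5/14
  3 → 4: 5/20
  4 → 5: 5/19
  5 → 6: 5/5
  6 → 7: 5/16
  7 → 8: 5/5
  8 → 9: 5/10
  9 → 10: 5/16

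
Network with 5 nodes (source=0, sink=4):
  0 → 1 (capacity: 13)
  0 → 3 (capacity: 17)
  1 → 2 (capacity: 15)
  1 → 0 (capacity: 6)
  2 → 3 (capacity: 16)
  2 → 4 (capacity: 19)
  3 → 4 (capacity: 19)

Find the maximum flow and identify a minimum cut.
Max flow = 30, Min cut edges: (0,1), (0,3)

Maximum flow: 30
Minimum cut: (0,1), (0,3)
Partition: S = [0], T = [1, 2, 3, 4]

Max-flow min-cut theorem verified: both equal 30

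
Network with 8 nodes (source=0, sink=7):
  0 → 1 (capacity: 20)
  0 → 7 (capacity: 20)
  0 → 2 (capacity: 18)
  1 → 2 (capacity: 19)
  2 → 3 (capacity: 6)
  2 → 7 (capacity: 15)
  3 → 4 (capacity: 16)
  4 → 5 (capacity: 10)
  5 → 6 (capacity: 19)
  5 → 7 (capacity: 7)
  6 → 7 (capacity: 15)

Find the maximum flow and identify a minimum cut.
Max flow = 41, Min cut edges: (0,7), (2,3), (2,7)

Maximum flow: 41
Minimum cut: (0,7), (2,3), (2,7)
Partition: S = [0, 1, 2], T = [3, 4, 5, 6, 7]

Max-flow min-cut theorem verified: both equal 41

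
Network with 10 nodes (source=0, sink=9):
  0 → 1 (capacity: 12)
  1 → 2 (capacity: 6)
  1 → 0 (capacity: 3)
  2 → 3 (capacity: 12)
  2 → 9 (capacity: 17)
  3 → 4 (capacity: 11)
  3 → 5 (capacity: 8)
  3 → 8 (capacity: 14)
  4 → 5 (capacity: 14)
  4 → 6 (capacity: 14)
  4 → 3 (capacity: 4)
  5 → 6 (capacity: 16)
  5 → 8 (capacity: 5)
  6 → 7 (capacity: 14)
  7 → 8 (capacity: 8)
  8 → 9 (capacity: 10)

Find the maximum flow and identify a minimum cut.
Max flow = 6, Min cut edges: (1,2)

Maximum flow: 6
Minimum cut: (1,2)
Partition: S = [0, 1], T = [2, 3, 4, 5, 6, 7, 8, 9]

Max-flow min-cut theorem verified: both equal 6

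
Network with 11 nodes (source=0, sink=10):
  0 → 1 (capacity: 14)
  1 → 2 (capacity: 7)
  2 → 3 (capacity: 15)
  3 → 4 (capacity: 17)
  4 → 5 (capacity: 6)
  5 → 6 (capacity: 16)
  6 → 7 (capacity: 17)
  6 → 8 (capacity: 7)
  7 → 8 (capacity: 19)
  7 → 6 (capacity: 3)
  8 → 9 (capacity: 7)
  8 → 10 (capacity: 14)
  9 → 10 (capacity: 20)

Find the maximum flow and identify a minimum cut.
Max flow = 6, Min cut edges: (4,5)

Maximum flow: 6
Minimum cut: (4,5)
Partition: S = [0, 1, 2, 3, 4], T = [5, 6, 7, 8, 9, 10]

Max-flow min-cut theorem verified: both equal 6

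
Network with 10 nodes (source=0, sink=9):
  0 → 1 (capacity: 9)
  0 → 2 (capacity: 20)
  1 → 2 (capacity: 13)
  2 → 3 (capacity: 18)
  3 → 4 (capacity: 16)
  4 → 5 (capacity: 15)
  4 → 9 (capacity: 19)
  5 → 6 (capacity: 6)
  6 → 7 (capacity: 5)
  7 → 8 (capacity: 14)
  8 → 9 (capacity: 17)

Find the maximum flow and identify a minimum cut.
Max flow = 16, Min cut edges: (3,4)

Maximum flow: 16
Minimum cut: (3,4)
Partition: S = [0, 1, 2, 3], T = [4, 5, 6, 7, 8, 9]

Max-flow min-cut theorem verified: both equal 16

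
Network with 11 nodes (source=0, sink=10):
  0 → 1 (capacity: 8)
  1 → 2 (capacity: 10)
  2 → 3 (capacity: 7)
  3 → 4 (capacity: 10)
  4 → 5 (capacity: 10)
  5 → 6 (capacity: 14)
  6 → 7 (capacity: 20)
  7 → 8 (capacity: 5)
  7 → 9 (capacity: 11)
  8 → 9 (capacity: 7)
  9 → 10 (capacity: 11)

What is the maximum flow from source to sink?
Maximum flow = 7

Max flow: 7

Flow assignment:
  0 → 1: 7/8
  1 → 2: 7/10
  2 → 3: 7/7
  3 → 4: 7/10
  4 → 5: 7/10
  5 → 6: 7/14
  6 → 7: 7/20
  7 → 9: 7/11
  9 → 10: 7/11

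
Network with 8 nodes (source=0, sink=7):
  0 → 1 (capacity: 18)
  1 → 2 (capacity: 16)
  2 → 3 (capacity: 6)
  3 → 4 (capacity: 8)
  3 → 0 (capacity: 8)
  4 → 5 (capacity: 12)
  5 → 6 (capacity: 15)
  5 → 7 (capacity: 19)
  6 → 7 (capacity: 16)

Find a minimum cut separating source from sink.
Min cut value = 6, edges: (2,3)

Min cut value: 6
Partition: S = [0, 1, 2], T = [3, 4, 5, 6, 7]
Cut edges: (2,3)

By max-flow min-cut theorem, max flow = min cut = 6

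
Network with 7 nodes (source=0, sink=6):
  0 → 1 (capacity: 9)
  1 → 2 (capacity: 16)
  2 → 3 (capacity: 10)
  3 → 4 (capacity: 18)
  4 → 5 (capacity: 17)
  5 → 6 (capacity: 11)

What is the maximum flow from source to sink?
Maximum flow = 9

Max flow: 9

Flow assignment:
  0 → 1: 9/9
  1 → 2: 9/16
  2 → 3: 9/10
  3 → 4: 9/18
  4 → 5: 9/17
  5 → 6: 9/11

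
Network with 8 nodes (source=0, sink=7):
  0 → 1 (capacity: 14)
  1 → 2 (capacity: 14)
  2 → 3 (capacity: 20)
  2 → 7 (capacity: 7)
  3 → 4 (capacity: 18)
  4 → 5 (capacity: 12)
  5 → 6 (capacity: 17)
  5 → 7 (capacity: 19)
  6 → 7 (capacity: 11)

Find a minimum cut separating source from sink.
Min cut value = 14, edges: (1,2)

Min cut value: 14
Partition: S = [0, 1], T = [2, 3, 4, 5, 6, 7]
Cut edges: (1,2)

By max-flow min-cut theorem, max flow = min cut = 14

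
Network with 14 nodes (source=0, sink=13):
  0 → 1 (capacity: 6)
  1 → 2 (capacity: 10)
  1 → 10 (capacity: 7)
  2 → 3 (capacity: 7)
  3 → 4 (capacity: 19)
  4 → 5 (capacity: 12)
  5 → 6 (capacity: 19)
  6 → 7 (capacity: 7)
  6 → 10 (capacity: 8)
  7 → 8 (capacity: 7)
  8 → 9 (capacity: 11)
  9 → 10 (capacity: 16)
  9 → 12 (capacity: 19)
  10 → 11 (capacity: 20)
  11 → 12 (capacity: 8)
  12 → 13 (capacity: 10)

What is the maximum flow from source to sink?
Maximum flow = 6

Max flow: 6

Flow assignment:
  0 → 1: 6/6
  1 → 10: 6/7
  10 → 11: 6/20
  11 → 12: 6/8
  12 → 13: 6/10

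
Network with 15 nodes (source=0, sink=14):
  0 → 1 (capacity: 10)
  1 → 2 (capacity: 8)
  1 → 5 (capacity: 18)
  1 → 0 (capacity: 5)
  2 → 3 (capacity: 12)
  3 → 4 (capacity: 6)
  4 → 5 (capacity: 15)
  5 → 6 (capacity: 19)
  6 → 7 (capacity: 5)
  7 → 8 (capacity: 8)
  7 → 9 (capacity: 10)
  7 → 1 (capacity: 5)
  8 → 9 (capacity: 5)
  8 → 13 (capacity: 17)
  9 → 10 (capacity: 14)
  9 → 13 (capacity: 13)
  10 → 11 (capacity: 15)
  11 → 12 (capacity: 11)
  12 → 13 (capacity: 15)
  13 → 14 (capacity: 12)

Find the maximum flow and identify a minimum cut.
Max flow = 5, Min cut edges: (6,7)

Maximum flow: 5
Minimum cut: (6,7)
Partition: S = [0, 1, 2, 3, 4, 5, 6], T = [7, 8, 9, 10, 11, 12, 13, 14]

Max-flow min-cut theorem verified: both equal 5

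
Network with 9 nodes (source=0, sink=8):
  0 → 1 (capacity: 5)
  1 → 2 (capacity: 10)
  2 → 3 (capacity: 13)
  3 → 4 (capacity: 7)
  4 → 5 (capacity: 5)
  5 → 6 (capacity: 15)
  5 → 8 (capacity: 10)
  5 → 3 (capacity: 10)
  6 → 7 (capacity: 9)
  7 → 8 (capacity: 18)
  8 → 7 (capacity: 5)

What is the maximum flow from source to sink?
Maximum flow = 5

Max flow: 5

Flow assignment:
  0 → 1: 5/5
  1 → 2: 5/10
  2 → 3: 5/13
  3 → 4: 5/7
  4 → 5: 5/5
  5 → 8: 5/10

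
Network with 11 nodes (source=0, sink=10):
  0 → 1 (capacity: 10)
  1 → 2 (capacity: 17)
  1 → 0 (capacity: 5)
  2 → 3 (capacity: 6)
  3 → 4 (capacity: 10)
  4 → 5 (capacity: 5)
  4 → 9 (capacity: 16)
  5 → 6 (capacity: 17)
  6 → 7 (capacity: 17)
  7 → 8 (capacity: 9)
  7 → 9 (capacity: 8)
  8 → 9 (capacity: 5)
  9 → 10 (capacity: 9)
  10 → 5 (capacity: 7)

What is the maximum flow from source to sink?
Maximum flow = 6

Max flow: 6

Flow assignment:
  0 → 1: 6/10
  1 → 2: 6/17
  2 → 3: 6/6
  3 → 4: 6/10
  4 → 9: 6/16
  9 → 10: 6/9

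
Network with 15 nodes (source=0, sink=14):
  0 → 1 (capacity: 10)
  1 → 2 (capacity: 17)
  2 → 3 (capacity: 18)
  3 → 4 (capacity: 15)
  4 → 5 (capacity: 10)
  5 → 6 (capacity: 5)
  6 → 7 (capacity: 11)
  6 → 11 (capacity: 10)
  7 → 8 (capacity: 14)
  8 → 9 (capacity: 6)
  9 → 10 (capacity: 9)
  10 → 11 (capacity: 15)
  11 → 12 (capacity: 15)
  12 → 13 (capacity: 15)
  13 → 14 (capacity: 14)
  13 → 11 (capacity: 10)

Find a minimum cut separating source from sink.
Min cut value = 5, edges: (5,6)

Min cut value: 5
Partition: S = [0, 1, 2, 3, 4, 5], T = [6, 7, 8, 9, 10, 11, 12, 13, 14]
Cut edges: (5,6)

By max-flow min-cut theorem, max flow = min cut = 5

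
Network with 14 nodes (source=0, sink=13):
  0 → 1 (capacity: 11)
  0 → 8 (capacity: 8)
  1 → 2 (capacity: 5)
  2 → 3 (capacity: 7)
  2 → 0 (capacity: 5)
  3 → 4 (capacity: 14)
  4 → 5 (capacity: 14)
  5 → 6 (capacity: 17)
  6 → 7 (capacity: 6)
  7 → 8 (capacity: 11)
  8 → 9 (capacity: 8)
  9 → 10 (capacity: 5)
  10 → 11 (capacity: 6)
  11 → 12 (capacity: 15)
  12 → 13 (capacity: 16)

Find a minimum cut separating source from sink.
Min cut value = 5, edges: (9,10)

Min cut value: 5
Partition: S = [0, 1, 2, 3, 4, 5, 6, 7, 8, 9], T = [10, 11, 12, 13]
Cut edges: (9,10)

By max-flow min-cut theorem, max flow = min cut = 5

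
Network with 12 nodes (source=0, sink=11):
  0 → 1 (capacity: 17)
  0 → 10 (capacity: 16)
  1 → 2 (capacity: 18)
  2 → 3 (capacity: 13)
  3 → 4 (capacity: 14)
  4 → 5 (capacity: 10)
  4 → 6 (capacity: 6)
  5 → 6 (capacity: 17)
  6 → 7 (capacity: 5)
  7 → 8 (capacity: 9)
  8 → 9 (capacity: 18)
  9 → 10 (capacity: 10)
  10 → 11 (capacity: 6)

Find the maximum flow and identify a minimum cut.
Max flow = 6, Min cut edges: (10,11)

Maximum flow: 6
Minimum cut: (10,11)
Partition: S = [0, 1, 2, 3, 4, 5, 6, 7, 8, 9, 10], T = [11]

Max-flow min-cut theorem verified: both equal 6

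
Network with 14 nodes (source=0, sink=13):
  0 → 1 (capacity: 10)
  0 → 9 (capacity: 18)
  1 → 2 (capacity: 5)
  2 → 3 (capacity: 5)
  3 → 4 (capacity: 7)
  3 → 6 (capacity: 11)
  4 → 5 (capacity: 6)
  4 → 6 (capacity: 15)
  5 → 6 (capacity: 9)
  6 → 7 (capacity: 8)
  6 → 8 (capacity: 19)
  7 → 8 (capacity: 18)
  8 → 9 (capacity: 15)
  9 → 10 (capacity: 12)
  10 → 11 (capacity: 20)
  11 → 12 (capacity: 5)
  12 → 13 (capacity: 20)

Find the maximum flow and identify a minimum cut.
Max flow = 5, Min cut edges: (11,12)

Maximum flow: 5
Minimum cut: (11,12)
Partition: S = [0, 1, 2, 3, 4, 5, 6, 7, 8, 9, 10, 11], T = [12, 13]

Max-flow min-cut theorem verified: both equal 5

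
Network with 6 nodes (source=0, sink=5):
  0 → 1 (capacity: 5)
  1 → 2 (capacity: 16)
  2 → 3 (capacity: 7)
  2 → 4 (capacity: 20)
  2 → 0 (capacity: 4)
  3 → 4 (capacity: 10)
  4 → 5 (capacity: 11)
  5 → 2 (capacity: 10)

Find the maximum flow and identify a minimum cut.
Max flow = 5, Min cut edges: (0,1)

Maximum flow: 5
Minimum cut: (0,1)
Partition: S = [0], T = [1, 2, 3, 4, 5]

Max-flow min-cut theorem verified: both equal 5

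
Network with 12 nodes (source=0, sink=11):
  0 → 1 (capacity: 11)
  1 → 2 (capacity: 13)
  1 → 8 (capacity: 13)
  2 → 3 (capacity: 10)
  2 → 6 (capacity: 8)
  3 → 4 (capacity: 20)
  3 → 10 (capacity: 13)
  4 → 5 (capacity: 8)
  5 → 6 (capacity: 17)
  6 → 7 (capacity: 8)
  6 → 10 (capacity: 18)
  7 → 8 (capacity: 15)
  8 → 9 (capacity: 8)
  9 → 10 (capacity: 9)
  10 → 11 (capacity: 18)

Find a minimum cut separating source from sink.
Min cut value = 11, edges: (0,1)

Min cut value: 11
Partition: S = [0], T = [1, 2, 3, 4, 5, 6, 7, 8, 9, 10, 11]
Cut edges: (0,1)

By max-flow min-cut theorem, max flow = min cut = 11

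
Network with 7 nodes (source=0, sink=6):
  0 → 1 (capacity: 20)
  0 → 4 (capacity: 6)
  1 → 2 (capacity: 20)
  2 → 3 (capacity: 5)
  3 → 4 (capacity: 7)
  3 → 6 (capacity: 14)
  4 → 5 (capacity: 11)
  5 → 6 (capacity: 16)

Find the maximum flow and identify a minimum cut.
Max flow = 11, Min cut edges: (0,4), (2,3)

Maximum flow: 11
Minimum cut: (0,4), (2,3)
Partition: S = [0, 1, 2], T = [3, 4, 5, 6]

Max-flow min-cut theorem verified: both equal 11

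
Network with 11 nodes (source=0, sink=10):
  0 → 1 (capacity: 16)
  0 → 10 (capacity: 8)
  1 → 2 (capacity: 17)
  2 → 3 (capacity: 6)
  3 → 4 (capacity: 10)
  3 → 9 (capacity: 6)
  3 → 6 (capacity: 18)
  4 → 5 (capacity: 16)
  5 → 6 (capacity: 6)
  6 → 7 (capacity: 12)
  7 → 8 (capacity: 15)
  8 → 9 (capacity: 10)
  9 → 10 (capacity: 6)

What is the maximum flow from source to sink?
Maximum flow = 14

Max flow: 14

Flow assignment:
  0 → 1: 6/16
  0 → 10: 8/8
  1 → 2: 6/17
  2 → 3: 6/6
  3 → 9: 6/6
  9 → 10: 6/6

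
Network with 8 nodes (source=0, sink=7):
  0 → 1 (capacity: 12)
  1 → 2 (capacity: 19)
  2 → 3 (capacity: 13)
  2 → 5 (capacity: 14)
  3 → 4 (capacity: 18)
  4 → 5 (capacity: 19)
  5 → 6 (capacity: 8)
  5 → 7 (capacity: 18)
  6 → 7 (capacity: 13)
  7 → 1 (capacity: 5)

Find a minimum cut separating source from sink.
Min cut value = 12, edges: (0,1)

Min cut value: 12
Partition: S = [0], T = [1, 2, 3, 4, 5, 6, 7]
Cut edges: (0,1)

By max-flow min-cut theorem, max flow = min cut = 12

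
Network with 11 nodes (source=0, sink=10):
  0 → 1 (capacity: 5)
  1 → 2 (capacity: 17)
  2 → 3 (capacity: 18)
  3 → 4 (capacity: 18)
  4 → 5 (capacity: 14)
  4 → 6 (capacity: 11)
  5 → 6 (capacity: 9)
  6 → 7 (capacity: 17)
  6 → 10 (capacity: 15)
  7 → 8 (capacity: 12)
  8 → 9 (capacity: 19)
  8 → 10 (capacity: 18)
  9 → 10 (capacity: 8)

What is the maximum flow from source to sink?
Maximum flow = 5

Max flow: 5

Flow assignment:
  0 → 1: 5/5
  1 → 2: 5/17
  2 → 3: 5/18
  3 → 4: 5/18
  4 → 6: 5/11
  6 → 10: 5/15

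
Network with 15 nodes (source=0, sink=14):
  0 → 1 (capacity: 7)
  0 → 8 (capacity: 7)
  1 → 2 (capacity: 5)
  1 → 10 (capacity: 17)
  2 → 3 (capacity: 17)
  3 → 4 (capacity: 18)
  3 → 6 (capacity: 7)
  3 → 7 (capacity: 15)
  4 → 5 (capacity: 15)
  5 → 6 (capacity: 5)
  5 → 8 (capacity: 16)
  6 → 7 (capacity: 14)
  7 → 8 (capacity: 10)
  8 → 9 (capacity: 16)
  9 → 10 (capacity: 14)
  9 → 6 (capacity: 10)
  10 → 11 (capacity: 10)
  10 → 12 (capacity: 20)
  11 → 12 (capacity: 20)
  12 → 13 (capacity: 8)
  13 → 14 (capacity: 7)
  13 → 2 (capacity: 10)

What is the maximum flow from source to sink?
Maximum flow = 7

Max flow: 7

Flow assignment:
  0 → 8: 7/7
  8 → 9: 7/16
  9 → 10: 7/14
  10 → 12: 7/20
  12 → 13: 7/8
  13 → 14: 7/7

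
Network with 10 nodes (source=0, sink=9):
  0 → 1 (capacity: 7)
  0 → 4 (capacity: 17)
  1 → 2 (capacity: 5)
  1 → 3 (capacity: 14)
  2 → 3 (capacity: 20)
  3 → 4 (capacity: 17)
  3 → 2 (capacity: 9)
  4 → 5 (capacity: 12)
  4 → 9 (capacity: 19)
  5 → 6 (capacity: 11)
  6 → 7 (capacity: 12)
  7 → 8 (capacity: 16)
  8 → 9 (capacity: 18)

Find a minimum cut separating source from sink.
Min cut value = 24, edges: (0,1), (0,4)

Min cut value: 24
Partition: S = [0], T = [1, 2, 3, 4, 5, 6, 7, 8, 9]
Cut edges: (0,1), (0,4)

By max-flow min-cut theorem, max flow = min cut = 24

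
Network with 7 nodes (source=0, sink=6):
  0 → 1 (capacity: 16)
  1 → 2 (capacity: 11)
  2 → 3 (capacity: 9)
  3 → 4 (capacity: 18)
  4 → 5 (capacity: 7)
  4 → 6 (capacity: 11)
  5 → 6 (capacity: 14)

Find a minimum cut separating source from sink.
Min cut value = 9, edges: (2,3)

Min cut value: 9
Partition: S = [0, 1, 2], T = [3, 4, 5, 6]
Cut edges: (2,3)

By max-flow min-cut theorem, max flow = min cut = 9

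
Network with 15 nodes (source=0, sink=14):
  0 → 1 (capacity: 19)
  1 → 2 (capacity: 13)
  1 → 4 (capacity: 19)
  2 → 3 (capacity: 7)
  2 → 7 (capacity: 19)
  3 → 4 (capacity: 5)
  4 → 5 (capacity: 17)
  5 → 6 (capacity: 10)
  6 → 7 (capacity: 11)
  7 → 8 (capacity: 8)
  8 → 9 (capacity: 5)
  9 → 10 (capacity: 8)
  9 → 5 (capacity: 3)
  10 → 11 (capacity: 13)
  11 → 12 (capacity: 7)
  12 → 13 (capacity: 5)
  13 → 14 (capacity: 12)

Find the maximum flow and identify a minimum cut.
Max flow = 5, Min cut edges: (12,13)

Maximum flow: 5
Minimum cut: (12,13)
Partition: S = [0, 1, 2, 3, 4, 5, 6, 7, 8, 9, 10, 11, 12], T = [13, 14]

Max-flow min-cut theorem verified: both equal 5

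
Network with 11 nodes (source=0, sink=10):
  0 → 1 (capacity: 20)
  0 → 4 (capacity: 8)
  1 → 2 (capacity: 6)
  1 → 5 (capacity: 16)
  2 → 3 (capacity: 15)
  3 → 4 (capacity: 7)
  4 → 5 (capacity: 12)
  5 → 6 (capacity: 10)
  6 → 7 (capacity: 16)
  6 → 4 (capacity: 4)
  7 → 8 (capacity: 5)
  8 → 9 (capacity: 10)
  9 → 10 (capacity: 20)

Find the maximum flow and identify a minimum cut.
Max flow = 5, Min cut edges: (7,8)

Maximum flow: 5
Minimum cut: (7,8)
Partition: S = [0, 1, 2, 3, 4, 5, 6, 7], T = [8, 9, 10]

Max-flow min-cut theorem verified: both equal 5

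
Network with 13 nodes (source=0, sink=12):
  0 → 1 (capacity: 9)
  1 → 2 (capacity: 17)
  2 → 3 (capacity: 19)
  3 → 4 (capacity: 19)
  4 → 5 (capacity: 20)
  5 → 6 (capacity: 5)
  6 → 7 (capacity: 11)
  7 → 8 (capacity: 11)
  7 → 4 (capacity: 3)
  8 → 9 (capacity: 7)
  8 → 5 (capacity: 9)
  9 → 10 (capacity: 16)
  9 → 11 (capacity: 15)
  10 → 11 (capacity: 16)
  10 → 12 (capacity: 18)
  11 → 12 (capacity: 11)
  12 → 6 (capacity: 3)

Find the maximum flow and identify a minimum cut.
Max flow = 5, Min cut edges: (5,6)

Maximum flow: 5
Minimum cut: (5,6)
Partition: S = [0, 1, 2, 3, 4, 5], T = [6, 7, 8, 9, 10, 11, 12]

Max-flow min-cut theorem verified: both equal 5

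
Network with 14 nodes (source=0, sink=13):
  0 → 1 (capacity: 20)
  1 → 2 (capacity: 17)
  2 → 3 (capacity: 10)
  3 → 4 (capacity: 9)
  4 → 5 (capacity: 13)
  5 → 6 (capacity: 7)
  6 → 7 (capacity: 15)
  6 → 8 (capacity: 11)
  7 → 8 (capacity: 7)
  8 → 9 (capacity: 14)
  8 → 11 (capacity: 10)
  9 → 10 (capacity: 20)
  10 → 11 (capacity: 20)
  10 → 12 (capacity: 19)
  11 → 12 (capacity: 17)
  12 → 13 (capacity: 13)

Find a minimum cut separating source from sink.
Min cut value = 7, edges: (5,6)

Min cut value: 7
Partition: S = [0, 1, 2, 3, 4, 5], T = [6, 7, 8, 9, 10, 11, 12, 13]
Cut edges: (5,6)

By max-flow min-cut theorem, max flow = min cut = 7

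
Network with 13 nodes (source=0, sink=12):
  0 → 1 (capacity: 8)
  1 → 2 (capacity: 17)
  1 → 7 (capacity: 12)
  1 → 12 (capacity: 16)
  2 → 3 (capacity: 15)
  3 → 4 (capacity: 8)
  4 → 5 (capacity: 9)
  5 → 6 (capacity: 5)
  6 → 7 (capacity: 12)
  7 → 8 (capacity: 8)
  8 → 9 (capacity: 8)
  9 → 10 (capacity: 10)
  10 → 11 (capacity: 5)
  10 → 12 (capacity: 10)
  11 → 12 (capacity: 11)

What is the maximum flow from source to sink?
Maximum flow = 8

Max flow: 8

Flow assignment:
  0 → 1: 8/8
  1 → 12: 8/16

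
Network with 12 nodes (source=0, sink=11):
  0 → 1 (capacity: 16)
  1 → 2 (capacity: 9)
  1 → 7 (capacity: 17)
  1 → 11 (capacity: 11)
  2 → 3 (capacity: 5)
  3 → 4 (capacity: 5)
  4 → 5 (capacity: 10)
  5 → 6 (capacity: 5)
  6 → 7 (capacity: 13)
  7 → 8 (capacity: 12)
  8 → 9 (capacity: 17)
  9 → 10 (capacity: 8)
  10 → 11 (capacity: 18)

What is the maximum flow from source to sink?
Maximum flow = 16

Max flow: 16

Flow assignment:
  0 → 1: 16/16
  1 → 7: 5/17
  1 → 11: 11/11
  7 → 8: 5/12
  8 → 9: 5/17
  9 → 10: 5/8
  10 → 11: 5/18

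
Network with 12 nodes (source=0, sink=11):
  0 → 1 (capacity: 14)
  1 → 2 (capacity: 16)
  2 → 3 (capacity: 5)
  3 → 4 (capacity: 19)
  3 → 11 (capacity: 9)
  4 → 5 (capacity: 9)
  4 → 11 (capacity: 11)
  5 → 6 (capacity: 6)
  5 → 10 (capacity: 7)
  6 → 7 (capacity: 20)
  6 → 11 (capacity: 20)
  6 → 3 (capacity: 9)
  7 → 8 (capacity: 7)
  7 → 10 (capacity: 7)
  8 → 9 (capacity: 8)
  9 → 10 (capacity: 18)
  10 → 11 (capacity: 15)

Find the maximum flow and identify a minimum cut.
Max flow = 5, Min cut edges: (2,3)

Maximum flow: 5
Minimum cut: (2,3)
Partition: S = [0, 1, 2], T = [3, 4, 5, 6, 7, 8, 9, 10, 11]

Max-flow min-cut theorem verified: both equal 5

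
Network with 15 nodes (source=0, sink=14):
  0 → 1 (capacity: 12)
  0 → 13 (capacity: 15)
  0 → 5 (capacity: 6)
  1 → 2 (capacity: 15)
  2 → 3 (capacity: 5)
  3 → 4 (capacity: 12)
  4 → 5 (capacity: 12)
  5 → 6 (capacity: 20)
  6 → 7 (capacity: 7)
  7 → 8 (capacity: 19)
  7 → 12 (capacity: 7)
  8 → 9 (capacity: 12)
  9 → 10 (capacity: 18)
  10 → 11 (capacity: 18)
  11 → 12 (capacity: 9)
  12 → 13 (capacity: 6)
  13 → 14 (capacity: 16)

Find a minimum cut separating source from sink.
Min cut value = 16, edges: (13,14)

Min cut value: 16
Partition: S = [0, 1, 2, 3, 4, 5, 6, 7, 8, 9, 10, 11, 12, 13], T = [14]
Cut edges: (13,14)

By max-flow min-cut theorem, max flow = min cut = 16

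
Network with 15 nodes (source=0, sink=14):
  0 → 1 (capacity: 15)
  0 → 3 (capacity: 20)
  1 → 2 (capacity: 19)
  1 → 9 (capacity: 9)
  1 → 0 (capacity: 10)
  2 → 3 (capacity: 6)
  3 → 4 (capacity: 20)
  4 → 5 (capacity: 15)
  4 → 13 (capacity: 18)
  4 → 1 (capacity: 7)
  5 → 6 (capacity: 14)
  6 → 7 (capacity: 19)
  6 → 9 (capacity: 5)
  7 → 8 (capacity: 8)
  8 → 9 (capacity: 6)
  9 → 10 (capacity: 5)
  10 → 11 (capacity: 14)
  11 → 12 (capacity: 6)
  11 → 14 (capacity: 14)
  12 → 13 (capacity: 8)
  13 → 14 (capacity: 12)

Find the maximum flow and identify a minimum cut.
Max flow = 17, Min cut edges: (9,10), (13,14)

Maximum flow: 17
Minimum cut: (9,10), (13,14)
Partition: S = [0, 1, 2, 3, 4, 5, 6, 7, 8, 9, 12, 13], T = [10, 11, 14]

Max-flow min-cut theorem verified: both equal 17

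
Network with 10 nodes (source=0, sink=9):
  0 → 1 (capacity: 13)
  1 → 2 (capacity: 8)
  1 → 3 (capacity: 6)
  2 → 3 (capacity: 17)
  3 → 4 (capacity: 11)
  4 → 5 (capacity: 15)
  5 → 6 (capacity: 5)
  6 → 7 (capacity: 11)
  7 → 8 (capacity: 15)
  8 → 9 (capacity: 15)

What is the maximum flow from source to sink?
Maximum flow = 5

Max flow: 5

Flow assignment:
  0 → 1: 5/13
  1 → 2: 5/8
  2 → 3: 5/17
  3 → 4: 5/11
  4 → 5: 5/15
  5 → 6: 5/5
  6 → 7: 5/11
  7 → 8: 5/15
  8 → 9: 5/15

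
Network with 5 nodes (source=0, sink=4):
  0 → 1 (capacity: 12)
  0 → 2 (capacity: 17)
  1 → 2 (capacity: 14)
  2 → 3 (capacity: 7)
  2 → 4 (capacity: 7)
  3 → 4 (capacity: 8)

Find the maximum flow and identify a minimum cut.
Max flow = 14, Min cut edges: (2,3), (2,4)

Maximum flow: 14
Minimum cut: (2,3), (2,4)
Partition: S = [0, 1, 2], T = [3, 4]

Max-flow min-cut theorem verified: both equal 14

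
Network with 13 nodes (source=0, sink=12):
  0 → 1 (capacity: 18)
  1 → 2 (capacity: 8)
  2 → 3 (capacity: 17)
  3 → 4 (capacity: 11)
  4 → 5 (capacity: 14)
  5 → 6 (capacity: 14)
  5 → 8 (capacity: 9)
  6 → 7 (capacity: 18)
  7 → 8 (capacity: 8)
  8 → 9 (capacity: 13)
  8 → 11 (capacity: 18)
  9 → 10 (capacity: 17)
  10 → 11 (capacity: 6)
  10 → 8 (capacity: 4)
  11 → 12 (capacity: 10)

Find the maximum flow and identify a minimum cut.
Max flow = 8, Min cut edges: (1,2)

Maximum flow: 8
Minimum cut: (1,2)
Partition: S = [0, 1], T = [2, 3, 4, 5, 6, 7, 8, 9, 10, 11, 12]

Max-flow min-cut theorem verified: both equal 8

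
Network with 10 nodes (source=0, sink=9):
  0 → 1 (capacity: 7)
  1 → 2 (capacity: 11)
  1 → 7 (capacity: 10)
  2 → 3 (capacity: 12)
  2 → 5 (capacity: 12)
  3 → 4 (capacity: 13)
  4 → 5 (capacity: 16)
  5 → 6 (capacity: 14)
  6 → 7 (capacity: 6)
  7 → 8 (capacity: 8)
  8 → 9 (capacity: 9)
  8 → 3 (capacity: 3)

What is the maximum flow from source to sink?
Maximum flow = 7

Max flow: 7

Flow assignment:
  0 → 1: 7/7
  1 → 7: 7/10
  7 → 8: 7/8
  8 → 9: 7/9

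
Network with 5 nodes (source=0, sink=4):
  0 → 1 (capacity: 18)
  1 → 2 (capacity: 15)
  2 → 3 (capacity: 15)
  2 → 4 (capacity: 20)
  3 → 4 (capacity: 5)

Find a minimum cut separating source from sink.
Min cut value = 15, edges: (1,2)

Min cut value: 15
Partition: S = [0, 1], T = [2, 3, 4]
Cut edges: (1,2)

By max-flow min-cut theorem, max flow = min cut = 15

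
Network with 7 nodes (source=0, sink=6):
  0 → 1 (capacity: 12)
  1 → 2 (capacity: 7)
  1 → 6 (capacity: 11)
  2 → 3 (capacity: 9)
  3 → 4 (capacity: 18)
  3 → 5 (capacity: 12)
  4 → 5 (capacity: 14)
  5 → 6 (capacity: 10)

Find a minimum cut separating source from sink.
Min cut value = 12, edges: (0,1)

Min cut value: 12
Partition: S = [0], T = [1, 2, 3, 4, 5, 6]
Cut edges: (0,1)

By max-flow min-cut theorem, max flow = min cut = 12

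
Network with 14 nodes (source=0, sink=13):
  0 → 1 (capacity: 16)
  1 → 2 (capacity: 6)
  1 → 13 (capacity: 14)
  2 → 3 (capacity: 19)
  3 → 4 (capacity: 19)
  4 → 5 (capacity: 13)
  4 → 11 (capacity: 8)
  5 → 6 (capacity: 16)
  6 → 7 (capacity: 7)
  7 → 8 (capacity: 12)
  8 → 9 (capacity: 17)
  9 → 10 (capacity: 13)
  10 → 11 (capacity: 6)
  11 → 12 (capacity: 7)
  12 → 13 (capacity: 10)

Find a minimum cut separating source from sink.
Min cut value = 16, edges: (0,1)

Min cut value: 16
Partition: S = [0], T = [1, 2, 3, 4, 5, 6, 7, 8, 9, 10, 11, 12, 13]
Cut edges: (0,1)

By max-flow min-cut theorem, max flow = min cut = 16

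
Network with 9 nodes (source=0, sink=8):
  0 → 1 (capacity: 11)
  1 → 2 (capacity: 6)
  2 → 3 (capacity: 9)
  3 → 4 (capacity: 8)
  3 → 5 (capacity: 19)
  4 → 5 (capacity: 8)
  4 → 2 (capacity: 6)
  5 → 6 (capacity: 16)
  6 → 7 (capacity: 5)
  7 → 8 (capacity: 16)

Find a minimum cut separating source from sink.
Min cut value = 5, edges: (6,7)

Min cut value: 5
Partition: S = [0, 1, 2, 3, 4, 5, 6], T = [7, 8]
Cut edges: (6,7)

By max-flow min-cut theorem, max flow = min cut = 5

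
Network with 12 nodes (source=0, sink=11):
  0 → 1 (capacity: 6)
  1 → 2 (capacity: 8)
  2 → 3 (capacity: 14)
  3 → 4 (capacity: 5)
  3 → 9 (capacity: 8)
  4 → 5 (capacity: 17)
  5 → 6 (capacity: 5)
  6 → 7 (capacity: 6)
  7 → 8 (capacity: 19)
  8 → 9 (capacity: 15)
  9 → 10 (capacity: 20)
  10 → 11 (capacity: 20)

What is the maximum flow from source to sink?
Maximum flow = 6

Max flow: 6

Flow assignment:
  0 → 1: 6/6
  1 → 2: 6/8
  2 → 3: 6/14
  3 → 9: 6/8
  9 → 10: 6/20
  10 → 11: 6/20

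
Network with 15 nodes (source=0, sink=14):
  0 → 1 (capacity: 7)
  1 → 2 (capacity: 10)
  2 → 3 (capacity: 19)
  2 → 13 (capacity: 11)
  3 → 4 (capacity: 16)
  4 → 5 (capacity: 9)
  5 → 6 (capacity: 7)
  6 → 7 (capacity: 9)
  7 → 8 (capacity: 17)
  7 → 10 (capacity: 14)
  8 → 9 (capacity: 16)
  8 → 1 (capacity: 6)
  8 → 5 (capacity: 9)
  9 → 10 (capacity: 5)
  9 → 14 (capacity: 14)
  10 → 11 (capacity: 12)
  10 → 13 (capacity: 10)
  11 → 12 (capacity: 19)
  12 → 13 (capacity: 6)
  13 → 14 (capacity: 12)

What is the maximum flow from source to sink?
Maximum flow = 7

Max flow: 7

Flow assignment:
  0 → 1: 7/7
  1 → 2: 7/10
  2 → 13: 7/11
  13 → 14: 7/12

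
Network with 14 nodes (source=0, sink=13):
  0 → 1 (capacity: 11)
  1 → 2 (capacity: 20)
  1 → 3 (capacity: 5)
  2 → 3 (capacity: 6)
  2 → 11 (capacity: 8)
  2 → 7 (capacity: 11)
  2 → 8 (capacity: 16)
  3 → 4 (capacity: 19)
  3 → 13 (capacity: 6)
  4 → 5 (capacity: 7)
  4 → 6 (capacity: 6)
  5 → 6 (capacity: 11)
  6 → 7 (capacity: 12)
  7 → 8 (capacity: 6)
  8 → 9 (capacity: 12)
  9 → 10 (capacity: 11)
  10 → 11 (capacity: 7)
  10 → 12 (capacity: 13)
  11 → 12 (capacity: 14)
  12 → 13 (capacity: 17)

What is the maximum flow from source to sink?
Maximum flow = 11

Max flow: 11

Flow assignment:
  0 → 1: 11/11
  1 → 2: 6/20
  1 → 3: 5/5
  2 → 3: 1/6
  2 → 11: 5/8
  3 → 13: 6/6
  11 → 12: 5/14
  12 → 13: 5/17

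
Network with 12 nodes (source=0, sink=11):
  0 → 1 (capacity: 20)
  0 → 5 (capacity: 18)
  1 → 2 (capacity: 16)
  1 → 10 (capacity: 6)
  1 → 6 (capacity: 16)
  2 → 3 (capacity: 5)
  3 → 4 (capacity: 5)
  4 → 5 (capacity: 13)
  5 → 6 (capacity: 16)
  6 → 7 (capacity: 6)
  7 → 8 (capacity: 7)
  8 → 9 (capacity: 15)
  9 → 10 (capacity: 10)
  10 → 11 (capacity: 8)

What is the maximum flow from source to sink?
Maximum flow = 8

Max flow: 8

Flow assignment:
  0 → 1: 2/20
  0 → 5: 6/18
  1 → 10: 2/6
  5 → 6: 6/16
  6 → 7: 6/6
  7 → 8: 6/7
  8 → 9: 6/15
  9 → 10: 6/10
  10 → 11: 8/8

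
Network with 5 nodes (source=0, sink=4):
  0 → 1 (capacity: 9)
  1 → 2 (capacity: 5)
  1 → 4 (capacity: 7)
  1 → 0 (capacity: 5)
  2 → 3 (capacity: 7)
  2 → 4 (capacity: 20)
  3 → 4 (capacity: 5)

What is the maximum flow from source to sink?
Maximum flow = 9

Max flow: 9

Flow assignment:
  0 → 1: 9/9
  1 → 2: 2/5
  1 → 4: 7/7
  2 → 4: 2/20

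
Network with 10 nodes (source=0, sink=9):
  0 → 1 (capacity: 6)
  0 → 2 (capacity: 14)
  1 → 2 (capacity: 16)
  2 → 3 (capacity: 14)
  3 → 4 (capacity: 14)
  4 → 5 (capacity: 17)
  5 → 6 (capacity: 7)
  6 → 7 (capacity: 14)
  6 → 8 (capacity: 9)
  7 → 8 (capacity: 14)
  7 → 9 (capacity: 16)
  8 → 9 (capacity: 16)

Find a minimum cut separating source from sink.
Min cut value = 7, edges: (5,6)

Min cut value: 7
Partition: S = [0, 1, 2, 3, 4, 5], T = [6, 7, 8, 9]
Cut edges: (5,6)

By max-flow min-cut theorem, max flow = min cut = 7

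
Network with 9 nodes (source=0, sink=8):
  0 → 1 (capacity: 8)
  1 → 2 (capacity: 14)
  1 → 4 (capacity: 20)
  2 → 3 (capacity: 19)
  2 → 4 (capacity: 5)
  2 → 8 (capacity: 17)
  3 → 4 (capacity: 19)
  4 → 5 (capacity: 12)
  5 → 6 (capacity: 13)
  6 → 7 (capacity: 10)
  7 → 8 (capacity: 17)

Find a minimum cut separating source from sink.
Min cut value = 8, edges: (0,1)

Min cut value: 8
Partition: S = [0], T = [1, 2, 3, 4, 5, 6, 7, 8]
Cut edges: (0,1)

By max-flow min-cut theorem, max flow = min cut = 8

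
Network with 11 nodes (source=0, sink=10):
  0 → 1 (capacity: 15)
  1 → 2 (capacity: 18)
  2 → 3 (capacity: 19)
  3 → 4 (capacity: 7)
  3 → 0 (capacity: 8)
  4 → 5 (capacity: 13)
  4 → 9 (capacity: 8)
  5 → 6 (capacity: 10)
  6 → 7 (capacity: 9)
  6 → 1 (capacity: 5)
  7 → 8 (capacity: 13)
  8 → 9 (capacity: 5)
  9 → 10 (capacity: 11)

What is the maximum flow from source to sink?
Maximum flow = 7

Max flow: 7

Flow assignment:
  0 → 1: 7/15
  1 → 2: 7/18
  2 → 3: 7/19
  3 → 4: 7/7
  4 → 9: 7/8
  9 → 10: 7/11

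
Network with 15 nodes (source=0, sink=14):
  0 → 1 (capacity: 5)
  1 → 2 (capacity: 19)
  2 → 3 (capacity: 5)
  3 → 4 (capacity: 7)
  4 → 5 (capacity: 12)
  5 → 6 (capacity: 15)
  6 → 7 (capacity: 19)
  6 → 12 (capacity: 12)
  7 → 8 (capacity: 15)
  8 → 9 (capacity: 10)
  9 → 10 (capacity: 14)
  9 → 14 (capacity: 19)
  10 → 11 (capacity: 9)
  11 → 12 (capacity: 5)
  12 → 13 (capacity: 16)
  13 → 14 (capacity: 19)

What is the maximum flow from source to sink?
Maximum flow = 5

Max flow: 5

Flow assignment:
  0 → 1: 5/5
  1 → 2: 5/19
  2 → 3: 5/5
  3 → 4: 5/7
  4 → 5: 5/12
  5 → 6: 5/15
  6 → 12: 5/12
  12 → 13: 5/16
  13 → 14: 5/19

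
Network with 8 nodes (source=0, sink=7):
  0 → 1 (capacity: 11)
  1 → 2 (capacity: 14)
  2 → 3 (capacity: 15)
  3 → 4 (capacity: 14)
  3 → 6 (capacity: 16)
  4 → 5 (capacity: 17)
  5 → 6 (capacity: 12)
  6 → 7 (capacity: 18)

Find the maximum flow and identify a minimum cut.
Max flow = 11, Min cut edges: (0,1)

Maximum flow: 11
Minimum cut: (0,1)
Partition: S = [0], T = [1, 2, 3, 4, 5, 6, 7]

Max-flow min-cut theorem verified: both equal 11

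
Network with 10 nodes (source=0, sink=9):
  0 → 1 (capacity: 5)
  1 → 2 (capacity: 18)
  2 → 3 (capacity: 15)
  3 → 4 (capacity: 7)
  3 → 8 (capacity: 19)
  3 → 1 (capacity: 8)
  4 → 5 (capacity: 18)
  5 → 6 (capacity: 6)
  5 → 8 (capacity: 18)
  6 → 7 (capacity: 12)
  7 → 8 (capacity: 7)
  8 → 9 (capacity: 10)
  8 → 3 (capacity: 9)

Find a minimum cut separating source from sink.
Min cut value = 5, edges: (0,1)

Min cut value: 5
Partition: S = [0], T = [1, 2, 3, 4, 5, 6, 7, 8, 9]
Cut edges: (0,1)

By max-flow min-cut theorem, max flow = min cut = 5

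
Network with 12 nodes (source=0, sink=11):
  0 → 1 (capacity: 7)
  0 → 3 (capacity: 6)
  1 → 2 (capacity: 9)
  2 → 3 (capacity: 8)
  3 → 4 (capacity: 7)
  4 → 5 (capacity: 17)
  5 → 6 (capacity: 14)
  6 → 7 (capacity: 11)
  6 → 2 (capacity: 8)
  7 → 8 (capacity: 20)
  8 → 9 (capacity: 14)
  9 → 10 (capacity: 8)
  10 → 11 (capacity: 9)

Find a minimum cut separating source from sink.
Min cut value = 7, edges: (3,4)

Min cut value: 7
Partition: S = [0, 1, 2, 3], T = [4, 5, 6, 7, 8, 9, 10, 11]
Cut edges: (3,4)

By max-flow min-cut theorem, max flow = min cut = 7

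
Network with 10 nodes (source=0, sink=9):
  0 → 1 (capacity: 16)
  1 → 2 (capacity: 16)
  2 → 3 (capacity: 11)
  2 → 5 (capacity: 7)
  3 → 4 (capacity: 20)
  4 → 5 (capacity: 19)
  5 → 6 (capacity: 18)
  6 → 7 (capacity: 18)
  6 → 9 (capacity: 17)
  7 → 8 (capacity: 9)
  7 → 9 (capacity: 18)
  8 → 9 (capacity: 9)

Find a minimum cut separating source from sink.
Min cut value = 16, edges: (1,2)

Min cut value: 16
Partition: S = [0, 1], T = [2, 3, 4, 5, 6, 7, 8, 9]
Cut edges: (1,2)

By max-flow min-cut theorem, max flow = min cut = 16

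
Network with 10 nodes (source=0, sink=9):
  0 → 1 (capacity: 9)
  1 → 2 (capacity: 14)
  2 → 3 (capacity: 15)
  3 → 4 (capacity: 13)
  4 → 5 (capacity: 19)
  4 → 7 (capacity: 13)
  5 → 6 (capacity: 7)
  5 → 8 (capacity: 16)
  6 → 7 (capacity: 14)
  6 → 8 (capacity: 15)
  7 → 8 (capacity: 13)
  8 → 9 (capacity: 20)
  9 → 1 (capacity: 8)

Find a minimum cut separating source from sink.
Min cut value = 9, edges: (0,1)

Min cut value: 9
Partition: S = [0], T = [1, 2, 3, 4, 5, 6, 7, 8, 9]
Cut edges: (0,1)

By max-flow min-cut theorem, max flow = min cut = 9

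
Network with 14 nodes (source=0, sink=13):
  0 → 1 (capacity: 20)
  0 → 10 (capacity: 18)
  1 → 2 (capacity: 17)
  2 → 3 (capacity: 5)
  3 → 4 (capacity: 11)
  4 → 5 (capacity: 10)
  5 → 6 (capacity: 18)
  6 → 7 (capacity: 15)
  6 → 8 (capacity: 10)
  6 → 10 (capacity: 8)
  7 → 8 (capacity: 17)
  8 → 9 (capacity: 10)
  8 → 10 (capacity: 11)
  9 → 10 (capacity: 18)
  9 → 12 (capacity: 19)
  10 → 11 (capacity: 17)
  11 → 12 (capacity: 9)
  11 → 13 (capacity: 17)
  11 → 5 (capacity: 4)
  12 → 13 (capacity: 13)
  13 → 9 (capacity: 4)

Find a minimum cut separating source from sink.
Min cut value = 22, edges: (2,3), (10,11)

Min cut value: 22
Partition: S = [0, 1, 2, 10], T = [3, 4, 5, 6, 7, 8, 9, 11, 12, 13]
Cut edges: (2,3), (10,11)

By max-flow min-cut theorem, max flow = min cut = 22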